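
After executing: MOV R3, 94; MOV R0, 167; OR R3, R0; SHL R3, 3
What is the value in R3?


Register state trace:
  MOV R3, 94  → R3 = 94 (0b01011110)
  MOV R0, 167  → R0 = 167 (0b10100111)
  OR R3, R0  → R3 = 94 OR 167 = 255 (0b11111111)
  SHL R3, 3  → R3 = 255 << 3 = 2040
Final: R3 = 2040

2040


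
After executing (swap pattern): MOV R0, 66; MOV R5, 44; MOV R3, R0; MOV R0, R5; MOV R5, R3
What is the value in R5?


Register state trace (swap pattern):
  MOV R0, 66  → R0 = 66
  MOV R5, 44  → R5 = 44
  MOV R3, R0  → R3 = 66  (save R0)
  MOV R0, R5  → R0 = 44  (R0 gets R5's value)
  MOV R5, R3  → R5 = 66  (R5 gets saved value)
Final: R5 = 66

66


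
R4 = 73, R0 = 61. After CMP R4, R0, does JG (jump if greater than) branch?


Trace:
  R4 = 73, R0 = 61
  CMP R4, R0  → compares 73 vs 61
  JG checks: is 73 greater than 61?
  73 > 61, so condition is true
Branch taken: Yes

Yes


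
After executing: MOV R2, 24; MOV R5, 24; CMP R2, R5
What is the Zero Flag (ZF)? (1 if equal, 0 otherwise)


Register state trace:
  MOV R2, 24  → R2 = 24
  MOV R5, 24  → R5 = 24
  CMP R2, R5  → computes 24 - 24 = 0
  Result is zero, so values are equal
ZF = 1

1


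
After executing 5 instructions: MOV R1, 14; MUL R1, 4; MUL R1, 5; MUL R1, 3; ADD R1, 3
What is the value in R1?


Register state trace:
  MOV R1, 14  → R1 = 14
  MUL R1, 4  → R1 = 14 * 4 = 56
  MUL R1, 5  → R1 = 56 * 5 = 280
  MUL R1, 3  → R1 = 280 * 3 = 840
  ADD R1, 3  → R1 = 840 + 3 = 843
Final: R1 = 843

843


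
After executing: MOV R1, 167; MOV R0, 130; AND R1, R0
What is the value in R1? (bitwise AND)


Register state trace:
  MOV R1, 167  → R1 = 167 (0b10100111)
  MOV R0, 130  → R0 = 130 (0b10000010)
  AND R1, R0  → R1 = 167 AND 130 = 130 (0b10000010)
Final: R1 = 130

130


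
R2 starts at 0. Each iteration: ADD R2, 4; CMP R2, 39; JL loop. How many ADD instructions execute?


Loop trace (R2 starts at 0, target 39, step 4):
  ADD #1: R2 = 0 + 4 = 4  → 4 < 39, loop
  ADD #2: R2 = 4 + 4 = 8  → 8 < 39, loop
  ADD #3: R2 = 8 + 4 = 12  → 12 < 39, loop
  ADD #4: R2 = 12 + 4 = 16  → 16 < 39, loop
  ADD #5: R2 = 16 + 4 = 20  → 20 < 39, loop
  ADD #6: R2 = 20 + 4 = 24  → 24 < 39, loop
  ADD #7: R2 = 24 + 4 = 28  → 28 < 39, loop
  ADD #8: R2 = 28 + 4 = 32  → 32 < 39, loop
  ADD #9: R2 = 32 + 4 = 36  → 36 < 39, loop
  ADD #10: R2 = 36 + 4 = 40  → 40 >= 39, exit
Total ADD instructions: 10

10


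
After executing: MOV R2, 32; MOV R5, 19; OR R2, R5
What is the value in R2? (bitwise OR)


Register state trace:
  MOV R2, 32  → R2 = 32 (0b00100000)
  MOV R5, 19  → R5 = 19 (0b00010011)
  OR R2, R5   → R2 = 32 OR 19 = 51 (0b00110011)
Final: R2 = 51

51


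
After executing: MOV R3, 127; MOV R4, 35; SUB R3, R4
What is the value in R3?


Register state trace:
  MOV R3, 127  → R3 = 127
  MOV R4, 35  → R4 = 35
  SUB R3, R4  → R3 = 127 - 35 = 92
Final: R3 = 92

92


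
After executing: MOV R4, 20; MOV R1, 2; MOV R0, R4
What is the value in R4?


Register state trace:
  MOV R4, 20  → R4 = 20
  MOV R1, 2  → R1 = 2
  MOV R0, R4  → R0 = 20
Final: R4 = 20

20


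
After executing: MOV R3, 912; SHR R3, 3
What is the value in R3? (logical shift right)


Register state trace:
  MOV R3, 912  → R3 = 912
  SHR R3, 3  → R3 = 912 >> 3 = 912 // 2^3 = 114
Final: R3 = 114

114


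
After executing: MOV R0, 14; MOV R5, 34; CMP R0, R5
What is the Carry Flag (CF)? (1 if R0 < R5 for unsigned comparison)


Register state trace:
  MOV R0, 14  → R0 = 14
  MOV R5, 34  → R5 = 34
  CMP R0, R5  → unsigned 14 - 34: borrow occurs
  14 < 34, so CF = 1
CF = 1

1


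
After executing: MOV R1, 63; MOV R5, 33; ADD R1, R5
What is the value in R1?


Register state trace:
  MOV R1, 63  → R1 = 63
  MOV R5, 33  → R5 = 33
  ADD R1, R5  → R1 = 63 + 33 = 96
Final: R1 = 96

96


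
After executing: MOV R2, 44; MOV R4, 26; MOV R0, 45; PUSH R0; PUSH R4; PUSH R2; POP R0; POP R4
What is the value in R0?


Stack trace (top is rightmost):
  MOV R2, 44  → R2 = 44
  MOV R4, 26  → R4 = 26
  MOV R0, 45  → R0 = 45
  PUSH R0  → stack: [45]
  PUSH R4  → stack: [45, 26]
  PUSH R2  → stack: [45, 26, 44]
  POP R0  → R0 = 44, stack: [45, 26]
  POP R4  → R4 = 26, stack: [45]
Final: R0 = 44

44


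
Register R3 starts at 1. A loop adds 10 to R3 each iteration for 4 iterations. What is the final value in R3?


Starting value: R3 = 1
  Iter 1: R3 = 1 + 10 = 11
  Iter 2: R3 = 11 + 10 = 21
  Iter 3: R3 = 21 + 10 = 31
  Iter 4: R3 = 31 + 10 = 41
Final: R3 = 41

41


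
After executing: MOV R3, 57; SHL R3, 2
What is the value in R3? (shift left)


Register state trace:
  MOV R3, 57  → R3 = 57
  SHL R3, 2  → R3 = 57 << 2 = 57 * 2^2 = 228
Final: R3 = 228

228


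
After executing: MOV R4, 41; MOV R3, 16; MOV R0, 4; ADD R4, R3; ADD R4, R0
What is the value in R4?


Register state trace:
  MOV R4, 41  → R4 = 41
  MOV R3, 16  → R3 = 16
  MOV R0, 4  → R0 = 4
  ADD R4, R3  → R4 = 41 + 16 = 57
  ADD R4, R0  → R4 = 57 + 4 = 61
Final: R4 = 61

61


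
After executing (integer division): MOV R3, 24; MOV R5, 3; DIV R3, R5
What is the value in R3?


Register state trace:
  MOV R3, 24  → R3 = 24
  MOV R5, 3  → R5 = 3
  DIV R3, R5  → R3 = 24 // 3 = 8
Final: R3 = 8

8


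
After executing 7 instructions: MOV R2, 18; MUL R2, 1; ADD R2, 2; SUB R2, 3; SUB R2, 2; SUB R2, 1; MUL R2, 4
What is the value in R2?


Register state trace:
  MOV R2, 18  → R2 = 18
  MUL R2, 1  → R2 = 18 * 1 = 18
  ADD R2, 2  → R2 = 18 + 2 = 20
  SUB R2, 3  → R2 = 20 - 3 = 17
  SUB R2, 2  → R2 = 17 - 2 = 15
  SUB R2, 1  → R2 = 15 - 1 = 14
  MUL R2, 4  → R2 = 14 * 4 = 56
Final: R2 = 56

56


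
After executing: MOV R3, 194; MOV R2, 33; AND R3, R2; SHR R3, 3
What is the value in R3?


Register state trace:
  MOV R3, 194  → R3 = 194 (0b11000010)
  MOV R2, 33  → R2 = 33 (0b00100001)
  AND R3, R2  → R3 = 194 AND 33 = 0 (0b00000000)
  SHR R3, 3  → R3 = 0 >> 3 = 0
Final: R3 = 0

0


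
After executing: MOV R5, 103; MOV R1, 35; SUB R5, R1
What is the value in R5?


Register state trace:
  MOV R5, 103  → R5 = 103
  MOV R1, 35  → R1 = 35
  SUB R5, R1  → R5 = 103 - 35 = 68
Final: R5 = 68

68


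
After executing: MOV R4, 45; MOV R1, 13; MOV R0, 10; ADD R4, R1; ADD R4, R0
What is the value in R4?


Register state trace:
  MOV R4, 45  → R4 = 45
  MOV R1, 13  → R1 = 13
  MOV R0, 10  → R0 = 10
  ADD R4, R1  → R4 = 45 + 13 = 58
  ADD R4, R0  → R4 = 58 + 10 = 68
Final: R4 = 68

68


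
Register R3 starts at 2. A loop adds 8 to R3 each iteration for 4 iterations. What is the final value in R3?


Starting value: R3 = 2
  Iter 1: R3 = 2 + 8 = 10
  Iter 2: R3 = 10 + 8 = 18
  Iter 3: R3 = 18 + 8 = 26
  Iter 4: R3 = 26 + 8 = 34
Final: R3 = 34

34


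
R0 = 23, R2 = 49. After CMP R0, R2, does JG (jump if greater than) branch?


Trace:
  R0 = 23, R2 = 49
  CMP R0, R2  → compares 23 vs 49
  JG checks: is 23 greater than 49?
  23 < 49, so condition is false
Branch taken: No

No


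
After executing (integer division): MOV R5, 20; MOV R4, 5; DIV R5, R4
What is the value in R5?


Register state trace:
  MOV R5, 20  → R5 = 20
  MOV R4, 5  → R4 = 5
  DIV R5, R4  → R5 = 20 // 5 = 4
Final: R5 = 4

4


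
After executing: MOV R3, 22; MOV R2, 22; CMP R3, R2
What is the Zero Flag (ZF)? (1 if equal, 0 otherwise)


Register state trace:
  MOV R3, 22  → R3 = 22
  MOV R2, 22  → R2 = 22
  CMP R3, R2  → computes 22 - 22 = 0
  Result is zero, so values are equal
ZF = 1

1


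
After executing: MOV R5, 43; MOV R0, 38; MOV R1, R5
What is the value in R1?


Register state trace:
  MOV R5, 43  → R5 = 43
  MOV R0, 38  → R0 = 38
  MOV R1, R5  → R1 = 43
Final: R1 = 43

43


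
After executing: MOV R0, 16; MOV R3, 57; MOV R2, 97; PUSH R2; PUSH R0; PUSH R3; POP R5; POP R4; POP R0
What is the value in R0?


Stack trace (top is rightmost):
  MOV R0, 16  → R0 = 16
  MOV R3, 57  → R3 = 57
  MOV R2, 97  → R2 = 97
  PUSH R2  → stack: [97]
  PUSH R0  → stack: [97, 16]
  PUSH R3  → stack: [97, 16, 57]
  POP R5  → R5 = 57, stack: [97, 16]
  POP R4  → R4 = 16, stack: [97]
  POP R0  → R0 = 97, stack: []
Final: R0 = 97

97


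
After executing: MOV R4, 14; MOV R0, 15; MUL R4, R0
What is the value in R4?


Register state trace:
  MOV R4, 14  → R4 = 14
  MOV R0, 15  → R0 = 15
  MUL R4, R0  → R4 = 14 * 15 = 210
Final: R4 = 210

210


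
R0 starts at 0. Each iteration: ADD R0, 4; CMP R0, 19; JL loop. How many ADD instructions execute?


Loop trace (R0 starts at 0, target 19, step 4):
  ADD #1: R0 = 0 + 4 = 4  → 4 < 19, loop
  ADD #2: R0 = 4 + 4 = 8  → 8 < 19, loop
  ADD #3: R0 = 8 + 4 = 12  → 12 < 19, loop
  ADD #4: R0 = 12 + 4 = 16  → 16 < 19, loop
  ADD #5: R0 = 16 + 4 = 20  → 20 >= 19, exit
Total ADD instructions: 5

5


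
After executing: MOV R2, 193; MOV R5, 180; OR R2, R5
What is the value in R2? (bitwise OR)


Register state trace:
  MOV R2, 193  → R2 = 193 (0b11000001)
  MOV R5, 180  → R5 = 180 (0b10110100)
  OR R2, R5   → R2 = 193 OR 180 = 245 (0b11110101)
Final: R2 = 245

245


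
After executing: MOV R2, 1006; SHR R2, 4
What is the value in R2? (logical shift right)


Register state trace:
  MOV R2, 1006  → R2 = 1006
  SHR R2, 4  → R2 = 1006 >> 4 = 1006 // 2^4 = 62
Final: R2 = 62

62


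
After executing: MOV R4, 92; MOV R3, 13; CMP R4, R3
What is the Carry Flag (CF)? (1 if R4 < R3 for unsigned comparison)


Register state trace:
  MOV R4, 92  → R4 = 92
  MOV R3, 13  → R3 = 13
  CMP R4, R3  → unsigned 92 - 13: no borrow
  92 >= 13, so CF = 0
CF = 0

0


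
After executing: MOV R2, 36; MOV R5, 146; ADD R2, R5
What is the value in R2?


Register state trace:
  MOV R2, 36  → R2 = 36
  MOV R5, 146  → R5 = 146
  ADD R2, R5  → R2 = 36 + 146 = 182
Final: R2 = 182

182


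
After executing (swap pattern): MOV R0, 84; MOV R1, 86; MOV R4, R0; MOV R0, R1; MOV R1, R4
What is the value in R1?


Register state trace (swap pattern):
  MOV R0, 84  → R0 = 84
  MOV R1, 86  → R1 = 86
  MOV R4, R0  → R4 = 84  (save R0)
  MOV R0, R1  → R0 = 86  (R0 gets R1's value)
  MOV R1, R4  → R1 = 84  (R1 gets saved value)
Final: R1 = 84

84


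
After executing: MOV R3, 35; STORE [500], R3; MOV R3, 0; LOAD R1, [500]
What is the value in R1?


Register and memory trace:
  MOV R3, 35  → R3 = 35
  STORE [500], R3  → mem[500] = 35
  MOV R3, 0  → R3 = 0
  LOAD R1, [500]  → R1 = mem[500] = 35
Final: R1 = 35

35


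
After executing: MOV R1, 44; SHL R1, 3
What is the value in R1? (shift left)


Register state trace:
  MOV R1, 44  → R1 = 44
  SHL R1, 3  → R1 = 44 << 3 = 44 * 2^3 = 352
Final: R1 = 352

352


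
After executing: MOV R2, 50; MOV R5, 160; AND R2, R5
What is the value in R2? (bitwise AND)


Register state trace:
  MOV R2, 50  → R2 = 50 (0b00110010)
  MOV R5, 160  → R5 = 160 (0b10100000)
  AND R2, R5  → R2 = 50 AND 160 = 32 (0b00100000)
Final: R2 = 32

32


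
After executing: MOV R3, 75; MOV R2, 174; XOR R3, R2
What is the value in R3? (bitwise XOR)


Register state trace:
  MOV R3, 75  → R3 = 75 (0b01001011)
  MOV R2, 174  → R2 = 174 (0b10101110)
  XOR R3, R2  → R3 = 75 XOR 174 = 229 (0b11100101)
Final: R3 = 229

229


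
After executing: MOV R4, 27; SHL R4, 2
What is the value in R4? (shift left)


Register state trace:
  MOV R4, 27  → R4 = 27
  SHL R4, 2  → R4 = 27 << 2 = 27 * 2^2 = 108
Final: R4 = 108

108


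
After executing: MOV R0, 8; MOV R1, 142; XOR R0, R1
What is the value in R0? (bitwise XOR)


Register state trace:
  MOV R0, 8  → R0 = 8 (0b00001000)
  MOV R1, 142  → R1 = 142 (0b10001110)
  XOR R0, R1  → R0 = 8 XOR 142 = 134 (0b10000110)
Final: R0 = 134

134


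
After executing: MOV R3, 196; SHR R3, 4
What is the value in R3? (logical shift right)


Register state trace:
  MOV R3, 196  → R3 = 196
  SHR R3, 4  → R3 = 196 >> 4 = 196 // 2^4 = 12
Final: R3 = 12

12


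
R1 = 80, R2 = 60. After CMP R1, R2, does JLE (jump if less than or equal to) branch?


Trace:
  R1 = 80, R2 = 60
  CMP R1, R2  → compares 80 vs 60
  JLE checks: is 80 less than or equal to 60?
  80 > 60, so condition is false
Branch taken: No

No


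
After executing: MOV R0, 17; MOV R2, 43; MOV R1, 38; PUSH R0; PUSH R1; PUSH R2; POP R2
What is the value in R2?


Stack trace (top is rightmost):
  MOV R0, 17  → R0 = 17
  MOV R2, 43  → R2 = 43
  MOV R1, 38  → R1 = 38
  PUSH R0  → stack: [17]
  PUSH R1  → stack: [17, 38]
  PUSH R2  → stack: [17, 38, 43]
  POP R2  → R2 = 43, stack: [17, 38]
Final: R2 = 43

43


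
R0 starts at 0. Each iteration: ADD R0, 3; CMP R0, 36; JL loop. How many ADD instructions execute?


Loop trace (R0 starts at 0, target 36, step 3):
  ADD #1: R0 = 0 + 3 = 3  → 3 < 36, loop
  ADD #2: R0 = 3 + 3 = 6  → 6 < 36, loop
  ADD #3: R0 = 6 + 3 = 9  → 9 < 36, loop
  ADD #4: R0 = 9 + 3 = 12  → 12 < 36, loop
  ADD #5: R0 = 12 + 3 = 15  → 15 < 36, loop
  ADD #6: R0 = 15 + 3 = 18  → 18 < 36, loop
  ADD #7: R0 = 18 + 3 = 21  → 21 < 36, loop
  ADD #8: R0 = 21 + 3 = 24  → 24 < 36, loop
  ADD #9: R0 = 24 + 3 = 27  → 27 < 36, loop
  ADD #10: R0 = 27 + 3 = 30  → 30 < 36, loop
  ADD #11: R0 = 30 + 3 = 33  → 33 < 36, loop
  ADD #12: R0 = 33 + 3 = 36  → 36 >= 36, exit
Total ADD instructions: 12

12


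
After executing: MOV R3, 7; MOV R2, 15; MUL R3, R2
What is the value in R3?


Register state trace:
  MOV R3, 7  → R3 = 7
  MOV R2, 15  → R2 = 15
  MUL R3, R2  → R3 = 7 * 15 = 105
Final: R3 = 105

105


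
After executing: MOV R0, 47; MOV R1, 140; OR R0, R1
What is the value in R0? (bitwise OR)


Register state trace:
  MOV R0, 47  → R0 = 47 (0b00101111)
  MOV R1, 140  → R1 = 140 (0b10001100)
  OR R0, R1   → R0 = 47 OR 140 = 175 (0b10101111)
Final: R0 = 175

175


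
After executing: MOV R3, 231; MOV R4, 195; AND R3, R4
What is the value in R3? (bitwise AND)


Register state trace:
  MOV R3, 231  → R3 = 231 (0b11100111)
  MOV R4, 195  → R4 = 195 (0b11000011)
  AND R3, R4  → R3 = 231 AND 195 = 195 (0b11000011)
Final: R3 = 195

195


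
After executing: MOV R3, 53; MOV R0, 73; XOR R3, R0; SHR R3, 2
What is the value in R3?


Register state trace:
  MOV R3, 53  → R3 = 53 (0b00110101)
  MOV R0, 73  → R0 = 73 (0b01001001)
  XOR R3, R0  → R3 = 53 XOR 73 = 124 (0b01111100)
  SHR R3, 2  → R3 = 124 >> 2 = 31
Final: R3 = 31

31


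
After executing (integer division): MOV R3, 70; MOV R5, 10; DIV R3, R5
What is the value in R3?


Register state trace:
  MOV R3, 70  → R3 = 70
  MOV R5, 10  → R5 = 10
  DIV R3, R5  → R3 = 70 // 10 = 7
Final: R3 = 7

7


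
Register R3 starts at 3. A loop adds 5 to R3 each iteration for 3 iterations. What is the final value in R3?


Starting value: R3 = 3
  Iter 1: R3 = 3 + 5 = 8
  Iter 2: R3 = 8 + 5 = 13
  Iter 3: R3 = 13 + 5 = 18
Final: R3 = 18

18


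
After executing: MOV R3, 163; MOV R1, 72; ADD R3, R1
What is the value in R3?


Register state trace:
  MOV R3, 163  → R3 = 163
  MOV R1, 72  → R1 = 72
  ADD R3, R1  → R3 = 163 + 72 = 235
Final: R3 = 235

235


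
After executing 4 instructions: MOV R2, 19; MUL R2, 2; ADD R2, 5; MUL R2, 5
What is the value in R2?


Register state trace:
  MOV R2, 19  → R2 = 19
  MUL R2, 2  → R2 = 19 * 2 = 38
  ADD R2, 5  → R2 = 38 + 5 = 43
  MUL R2, 5  → R2 = 43 * 5 = 215
Final: R2 = 215

215


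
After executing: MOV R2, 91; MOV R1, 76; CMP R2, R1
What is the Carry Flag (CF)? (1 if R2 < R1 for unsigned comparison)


Register state trace:
  MOV R2, 91  → R2 = 91
  MOV R1, 76  → R1 = 76
  CMP R2, R1  → unsigned 91 - 76: no borrow
  91 >= 76, so CF = 0
CF = 0

0


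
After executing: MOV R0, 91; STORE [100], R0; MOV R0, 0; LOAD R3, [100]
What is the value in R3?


Register and memory trace:
  MOV R0, 91  → R0 = 91
  STORE [100], R0  → mem[100] = 91
  MOV R0, 0  → R0 = 0
  LOAD R3, [100]  → R3 = mem[100] = 91
Final: R3 = 91

91


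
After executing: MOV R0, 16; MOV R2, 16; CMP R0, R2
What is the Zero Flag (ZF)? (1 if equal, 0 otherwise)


Register state trace:
  MOV R0, 16  → R0 = 16
  MOV R2, 16  → R2 = 16
  CMP R0, R2  → computes 16 - 16 = 0
  Result is zero, so values are equal
ZF = 1

1


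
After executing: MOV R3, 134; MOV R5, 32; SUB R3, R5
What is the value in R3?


Register state trace:
  MOV R3, 134  → R3 = 134
  MOV R5, 32  → R5 = 32
  SUB R3, R5  → R3 = 134 - 32 = 102
Final: R3 = 102

102


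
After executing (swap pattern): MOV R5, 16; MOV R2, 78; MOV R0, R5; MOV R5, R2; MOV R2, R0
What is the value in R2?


Register state trace (swap pattern):
  MOV R5, 16  → R5 = 16
  MOV R2, 78  → R2 = 78
  MOV R0, R5  → R0 = 16  (save R5)
  MOV R5, R2  → R5 = 78  (R5 gets R2's value)
  MOV R2, R0  → R2 = 16  (R2 gets saved value)
Final: R2 = 16

16


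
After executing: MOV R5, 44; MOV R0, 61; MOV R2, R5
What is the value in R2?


Register state trace:
  MOV R5, 44  → R5 = 44
  MOV R0, 61  → R0 = 61
  MOV R2, R5  → R2 = 44
Final: R2 = 44

44


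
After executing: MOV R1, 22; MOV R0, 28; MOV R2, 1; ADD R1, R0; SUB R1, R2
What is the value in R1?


Register state trace:
  MOV R1, 22  → R1 = 22
  MOV R0, 28  → R0 = 28
  MOV R2, 1  → R2 = 1
  ADD R1, R0  → R1 = 22 + 28 = 50
  SUB R1, R2  → R1 = 50 - 1 = 49
Final: R1 = 49

49


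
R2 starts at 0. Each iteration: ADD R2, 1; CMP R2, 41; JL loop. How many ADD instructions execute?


Loop trace (R2 starts at 0, target 41, step 1):
  ADD #1: R2 = 0 + 1 = 1  → 1 < 41, loop
  ADD #2: R2 = 1 + 1 = 2  → 2 < 41, loop
  ADD #3: R2 = 2 + 1 = 3  → 3 < 41, loop
  ADD #4: R2 = 3 + 1 = 4  → 4 < 41, loop
  ADD #5: R2 = 4 + 1 = 5  → 5 < 41, loop
  ADD #6: R2 = 5 + 1 = 6  → 6 < 41, loop
  ADD #7: R2 = 6 + 1 = 7  → 7 < 41, loop
  ADD #8: R2 = 7 + 1 = 8  → 8 < 41, loop
  ADD #9: R2 = 8 + 1 = 9  → 9 < 41, loop
  ADD #10: R2 = 9 + 1 = 10  → 10 < 41, loop
  ADD #11: R2 = 10 + 1 = 11  → 11 < 41, loop
  ADD #12: R2 = 11 + 1 = 12  → 12 < 41, loop
  ADD #13: R2 = 12 + 1 = 13  → 13 < 41, loop
  ADD #14: R2 = 13 + 1 = 14  → 14 < 41, loop
  ADD #15: R2 = 14 + 1 = 15  → 15 < 41, loop
  ADD #16: R2 = 15 + 1 = 16  → 16 < 41, loop
  ADD #17: R2 = 16 + 1 = 17  → 17 < 41, loop
  ADD #18: R2 = 17 + 1 = 18  → 18 < 41, loop
  ADD #19: R2 = 18 + 1 = 19  → 19 < 41, loop
  ADD #20: R2 = 19 + 1 = 20  → 20 < 41, loop
  ADD #21: R2 = 20 + 1 = 21  → 21 < 41, loop
  ADD #22: R2 = 21 + 1 = 22  → 22 < 41, loop
  ADD #23: R2 = 22 + 1 = 23  → 23 < 41, loop
  ADD #24: R2 = 23 + 1 = 24  → 24 < 41, loop
  ADD #25: R2 = 24 + 1 = 25  → 25 < 41, loop
  ADD #26: R2 = 25 + 1 = 26  → 26 < 41, loop
  ADD #27: R2 = 26 + 1 = 27  → 27 < 41, loop
  ADD #28: R2 = 27 + 1 = 28  → 28 < 41, loop
  ADD #29: R2 = 28 + 1 = 29  → 29 < 41, loop
  ADD #30: R2 = 29 + 1 = 30  → 30 < 41, loop
  ADD #31: R2 = 30 + 1 = 31  → 31 < 41, loop
  ADD #32: R2 = 31 + 1 = 32  → 32 < 41, loop
  ADD #33: R2 = 32 + 1 = 33  → 33 < 41, loop
  ADD #34: R2 = 33 + 1 = 34  → 34 < 41, loop
  ADD #35: R2 = 34 + 1 = 35  → 35 < 41, loop
  ADD #36: R2 = 35 + 1 = 36  → 36 < 41, loop
  ADD #37: R2 = 36 + 1 = 37  → 37 < 41, loop
  ADD #38: R2 = 37 + 1 = 38  → 38 < 41, loop
  ADD #39: R2 = 38 + 1 = 39  → 39 < 41, loop
  ADD #40: R2 = 39 + 1 = 40  → 40 < 41, loop
  ADD #41: R2 = 40 + 1 = 41  → 41 >= 41, exit
Total ADD instructions: 41

41


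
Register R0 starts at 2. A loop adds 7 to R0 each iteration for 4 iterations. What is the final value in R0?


Starting value: R0 = 2
  Iter 1: R0 = 2 + 7 = 9
  Iter 2: R0 = 9 + 7 = 16
  Iter 3: R0 = 16 + 7 = 23
  Iter 4: R0 = 23 + 7 = 30
Final: R0 = 30

30


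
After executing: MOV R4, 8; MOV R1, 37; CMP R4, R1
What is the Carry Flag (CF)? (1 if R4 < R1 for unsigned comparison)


Register state trace:
  MOV R4, 8  → R4 = 8
  MOV R1, 37  → R1 = 37
  CMP R4, R1  → unsigned 8 - 37: borrow occurs
  8 < 37, so CF = 1
CF = 1

1


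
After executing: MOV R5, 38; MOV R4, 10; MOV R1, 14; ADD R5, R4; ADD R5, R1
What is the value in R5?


Register state trace:
  MOV R5, 38  → R5 = 38
  MOV R4, 10  → R4 = 10
  MOV R1, 14  → R1 = 14
  ADD R5, R4  → R5 = 38 + 10 = 48
  ADD R5, R1  → R5 = 48 + 14 = 62
Final: R5 = 62

62


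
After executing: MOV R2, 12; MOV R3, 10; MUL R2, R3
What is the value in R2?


Register state trace:
  MOV R2, 12  → R2 = 12
  MOV R3, 10  → R3 = 10
  MUL R2, R3  → R2 = 12 * 10 = 120
Final: R2 = 120

120


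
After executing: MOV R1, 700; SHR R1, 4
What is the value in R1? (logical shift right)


Register state trace:
  MOV R1, 700  → R1 = 700
  SHR R1, 4  → R1 = 700 >> 4 = 700 // 2^4 = 43
Final: R1 = 43

43


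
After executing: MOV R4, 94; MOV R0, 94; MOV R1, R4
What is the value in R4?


Register state trace:
  MOV R4, 94  → R4 = 94
  MOV R0, 94  → R0 = 94
  MOV R1, R4  → R1 = 94
Final: R4 = 94

94


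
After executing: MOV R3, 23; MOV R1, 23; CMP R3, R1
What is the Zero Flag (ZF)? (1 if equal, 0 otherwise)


Register state trace:
  MOV R3, 23  → R3 = 23
  MOV R1, 23  → R1 = 23
  CMP R3, R1  → computes 23 - 23 = 0
  Result is zero, so values are equal
ZF = 1

1


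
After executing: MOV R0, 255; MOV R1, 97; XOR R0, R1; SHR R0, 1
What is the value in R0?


Register state trace:
  MOV R0, 255  → R0 = 255 (0b11111111)
  MOV R1, 97  → R1 = 97 (0b01100001)
  XOR R0, R1  → R0 = 255 XOR 97 = 158 (0b10011110)
  SHR R0, 1  → R0 = 158 >> 1 = 79
Final: R0 = 79

79


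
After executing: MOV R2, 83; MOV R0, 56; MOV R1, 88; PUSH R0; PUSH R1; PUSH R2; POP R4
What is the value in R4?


Stack trace (top is rightmost):
  MOV R2, 83  → R2 = 83
  MOV R0, 56  → R0 = 56
  MOV R1, 88  → R1 = 88
  PUSH R0  → stack: [56]
  PUSH R1  → stack: [56, 88]
  PUSH R2  → stack: [56, 88, 83]
  POP R4  → R4 = 83, stack: [56, 88]
Final: R4 = 83

83


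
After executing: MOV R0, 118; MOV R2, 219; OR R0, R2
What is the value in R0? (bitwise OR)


Register state trace:
  MOV R0, 118  → R0 = 118 (0b01110110)
  MOV R2, 219  → R2 = 219 (0b11011011)
  OR R0, R2   → R0 = 118 OR 219 = 255 (0b11111111)
Final: R0 = 255

255


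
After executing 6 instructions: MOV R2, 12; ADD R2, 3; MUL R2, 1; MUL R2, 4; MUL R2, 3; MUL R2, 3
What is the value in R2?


Register state trace:
  MOV R2, 12  → R2 = 12
  ADD R2, 3  → R2 = 12 + 3 = 15
  MUL R2, 1  → R2 = 15 * 1 = 15
  MUL R2, 4  → R2 = 15 * 4 = 60
  MUL R2, 3  → R2 = 60 * 3 = 180
  MUL R2, 3  → R2 = 180 * 3 = 540
Final: R2 = 540

540


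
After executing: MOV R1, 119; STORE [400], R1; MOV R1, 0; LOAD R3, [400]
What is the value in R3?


Register and memory trace:
  MOV R1, 119  → R1 = 119
  STORE [400], R1  → mem[400] = 119
  MOV R1, 0  → R1 = 0
  LOAD R3, [400]  → R3 = mem[400] = 119
Final: R3 = 119

119


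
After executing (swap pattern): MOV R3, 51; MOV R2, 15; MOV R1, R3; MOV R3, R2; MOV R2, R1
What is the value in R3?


Register state trace (swap pattern):
  MOV R3, 51  → R3 = 51
  MOV R2, 15  → R2 = 15
  MOV R1, R3  → R1 = 51  (save R3)
  MOV R3, R2  → R3 = 15  (R3 gets R2's value)
  MOV R2, R1  → R2 = 51  (R2 gets saved value)
Final: R3 = 15

15


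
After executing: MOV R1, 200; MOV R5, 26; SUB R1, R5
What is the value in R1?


Register state trace:
  MOV R1, 200  → R1 = 200
  MOV R5, 26  → R5 = 26
  SUB R1, R5  → R1 = 200 - 26 = 174
Final: R1 = 174

174


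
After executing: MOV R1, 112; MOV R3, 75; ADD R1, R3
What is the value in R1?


Register state trace:
  MOV R1, 112  → R1 = 112
  MOV R3, 75  → R3 = 75
  ADD R1, R3  → R1 = 112 + 75 = 187
Final: R1 = 187

187


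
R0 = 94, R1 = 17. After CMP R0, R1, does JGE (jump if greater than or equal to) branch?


Trace:
  R0 = 94, R1 = 17
  CMP R0, R1  → compares 94 vs 17
  JGE checks: is 94 greater than or equal to 17?
  94 > 17, so condition is true
Branch taken: Yes

Yes


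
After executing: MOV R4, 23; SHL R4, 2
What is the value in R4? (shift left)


Register state trace:
  MOV R4, 23  → R4 = 23
  SHL R4, 2  → R4 = 23 << 2 = 23 * 2^2 = 92
Final: R4 = 92

92


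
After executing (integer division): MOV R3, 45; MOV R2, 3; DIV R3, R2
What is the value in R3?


Register state trace:
  MOV R3, 45  → R3 = 45
  MOV R2, 3  → R2 = 3
  DIV R3, R2  → R3 = 45 // 3 = 15
Final: R3 = 15

15


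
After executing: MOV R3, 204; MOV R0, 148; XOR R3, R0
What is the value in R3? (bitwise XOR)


Register state trace:
  MOV R3, 204  → R3 = 204 (0b11001100)
  MOV R0, 148  → R0 = 148 (0b10010100)
  XOR R3, R0  → R3 = 204 XOR 148 = 88 (0b01011000)
Final: R3 = 88

88


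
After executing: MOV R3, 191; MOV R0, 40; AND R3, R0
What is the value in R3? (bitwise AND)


Register state trace:
  MOV R3, 191  → R3 = 191 (0b10111111)
  MOV R0, 40  → R0 = 40 (0b00101000)
  AND R3, R0  → R3 = 191 AND 40 = 40 (0b00101000)
Final: R3 = 40

40


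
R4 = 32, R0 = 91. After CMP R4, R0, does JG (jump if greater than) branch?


Trace:
  R4 = 32, R0 = 91
  CMP R4, R0  → compares 32 vs 91
  JG checks: is 32 greater than 91?
  32 < 91, so condition is false
Branch taken: No

No


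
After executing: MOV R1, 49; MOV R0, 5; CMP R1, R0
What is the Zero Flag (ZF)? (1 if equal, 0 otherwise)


Register state trace:
  MOV R1, 49  → R1 = 49
  MOV R0, 5  → R0 = 5
  CMP R1, R0  → computes 49 - 5 = 44
  Result is nonzero, so values are not equal
ZF = 0

0


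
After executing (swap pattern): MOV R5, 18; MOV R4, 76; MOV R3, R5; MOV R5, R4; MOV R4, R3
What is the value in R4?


Register state trace (swap pattern):
  MOV R5, 18  → R5 = 18
  MOV R4, 76  → R4 = 76
  MOV R3, R5  → R3 = 18  (save R5)
  MOV R5, R4  → R5 = 76  (R5 gets R4's value)
  MOV R4, R3  → R4 = 18  (R4 gets saved value)
Final: R4 = 18

18


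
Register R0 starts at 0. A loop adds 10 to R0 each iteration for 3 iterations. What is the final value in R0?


Starting value: R0 = 0
  Iter 1: R0 = 0 + 10 = 10
  Iter 2: R0 = 10 + 10 = 20
  Iter 3: R0 = 20 + 10 = 30
Final: R0 = 30

30


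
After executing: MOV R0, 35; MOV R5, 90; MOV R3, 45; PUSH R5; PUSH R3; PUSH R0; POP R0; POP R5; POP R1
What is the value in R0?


Stack trace (top is rightmost):
  MOV R0, 35  → R0 = 35
  MOV R5, 90  → R5 = 90
  MOV R3, 45  → R3 = 45
  PUSH R5  → stack: [90]
  PUSH R3  → stack: [90, 45]
  PUSH R0  → stack: [90, 45, 35]
  POP R0  → R0 = 35, stack: [90, 45]
  POP R5  → R5 = 45, stack: [90]
  POP R1  → R1 = 90, stack: []
Final: R0 = 35

35


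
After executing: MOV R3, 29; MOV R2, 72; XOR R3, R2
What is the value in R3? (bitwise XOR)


Register state trace:
  MOV R3, 29  → R3 = 29 (0b00011101)
  MOV R2, 72  → R2 = 72 (0b01001000)
  XOR R3, R2  → R3 = 29 XOR 72 = 85 (0b01010101)
Final: R3 = 85

85


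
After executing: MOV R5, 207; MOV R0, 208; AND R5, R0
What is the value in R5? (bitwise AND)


Register state trace:
  MOV R5, 207  → R5 = 207 (0b11001111)
  MOV R0, 208  → R0 = 208 (0b11010000)
  AND R5, R0  → R5 = 207 AND 208 = 192 (0b11000000)
Final: R5 = 192

192


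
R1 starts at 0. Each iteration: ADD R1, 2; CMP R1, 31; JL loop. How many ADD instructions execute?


Loop trace (R1 starts at 0, target 31, step 2):
  ADD #1: R1 = 0 + 2 = 2  → 2 < 31, loop
  ADD #2: R1 = 2 + 2 = 4  → 4 < 31, loop
  ADD #3: R1 = 4 + 2 = 6  → 6 < 31, loop
  ADD #4: R1 = 6 + 2 = 8  → 8 < 31, loop
  ADD #5: R1 = 8 + 2 = 10  → 10 < 31, loop
  ADD #6: R1 = 10 + 2 = 12  → 12 < 31, loop
  ADD #7: R1 = 12 + 2 = 14  → 14 < 31, loop
  ADD #8: R1 = 14 + 2 = 16  → 16 < 31, loop
  ADD #9: R1 = 16 + 2 = 18  → 18 < 31, loop
  ADD #10: R1 = 18 + 2 = 20  → 20 < 31, loop
  ADD #11: R1 = 20 + 2 = 22  → 22 < 31, loop
  ADD #12: R1 = 22 + 2 = 24  → 24 < 31, loop
  ADD #13: R1 = 24 + 2 = 26  → 26 < 31, loop
  ADD #14: R1 = 26 + 2 = 28  → 28 < 31, loop
  ADD #15: R1 = 28 + 2 = 30  → 30 < 31, loop
  ADD #16: R1 = 30 + 2 = 32  → 32 >= 31, exit
Total ADD instructions: 16

16


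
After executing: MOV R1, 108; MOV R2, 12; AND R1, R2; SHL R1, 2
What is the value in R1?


Register state trace:
  MOV R1, 108  → R1 = 108 (0b01101100)
  MOV R2, 12  → R2 = 12 (0b00001100)
  AND R1, R2  → R1 = 108 AND 12 = 12 (0b00001100)
  SHL R1, 2  → R1 = 12 << 2 = 48
Final: R1 = 48

48


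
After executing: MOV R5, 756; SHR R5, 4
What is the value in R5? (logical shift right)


Register state trace:
  MOV R5, 756  → R5 = 756
  SHR R5, 4  → R5 = 756 >> 4 = 756 // 2^4 = 47
Final: R5 = 47

47


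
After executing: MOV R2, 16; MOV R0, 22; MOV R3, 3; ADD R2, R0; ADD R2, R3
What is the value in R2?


Register state trace:
  MOV R2, 16  → R2 = 16
  MOV R0, 22  → R0 = 22
  MOV R3, 3  → R3 = 3
  ADD R2, R0  → R2 = 16 + 22 = 38
  ADD R2, R3  → R2 = 38 + 3 = 41
Final: R2 = 41

41


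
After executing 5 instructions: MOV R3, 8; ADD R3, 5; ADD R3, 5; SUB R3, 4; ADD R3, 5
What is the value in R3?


Register state trace:
  MOV R3, 8  → R3 = 8
  ADD R3, 5  → R3 = 8 + 5 = 13
  ADD R3, 5  → R3 = 13 + 5 = 18
  SUB R3, 4  → R3 = 18 - 4 = 14
  ADD R3, 5  → R3 = 14 + 5 = 19
Final: R3 = 19

19


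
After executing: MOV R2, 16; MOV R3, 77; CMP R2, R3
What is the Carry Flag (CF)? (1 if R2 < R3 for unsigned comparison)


Register state trace:
  MOV R2, 16  → R2 = 16
  MOV R3, 77  → R3 = 77
  CMP R2, R3  → unsigned 16 - 77: borrow occurs
  16 < 77, so CF = 1
CF = 1

1


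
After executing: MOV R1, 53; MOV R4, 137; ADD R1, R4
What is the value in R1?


Register state trace:
  MOV R1, 53  → R1 = 53
  MOV R4, 137  → R4 = 137
  ADD R1, R4  → R1 = 53 + 137 = 190
Final: R1 = 190

190


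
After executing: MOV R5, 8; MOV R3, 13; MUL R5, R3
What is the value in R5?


Register state trace:
  MOV R5, 8  → R5 = 8
  MOV R3, 13  → R3 = 13
  MUL R5, R3  → R5 = 8 * 13 = 104
Final: R5 = 104

104


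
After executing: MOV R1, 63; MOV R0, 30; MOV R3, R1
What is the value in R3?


Register state trace:
  MOV R1, 63  → R1 = 63
  MOV R0, 30  → R0 = 30
  MOV R3, R1  → R3 = 63
Final: R3 = 63

63


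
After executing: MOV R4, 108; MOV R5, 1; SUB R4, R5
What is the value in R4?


Register state trace:
  MOV R4, 108  → R4 = 108
  MOV R5, 1  → R5 = 1
  SUB R4, R5  → R4 = 108 - 1 = 107
Final: R4 = 107

107


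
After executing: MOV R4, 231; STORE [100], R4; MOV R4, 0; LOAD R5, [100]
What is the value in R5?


Register and memory trace:
  MOV R4, 231  → R4 = 231
  STORE [100], R4  → mem[100] = 231
  MOV R4, 0  → R4 = 0
  LOAD R5, [100]  → R5 = mem[100] = 231
Final: R5 = 231

231


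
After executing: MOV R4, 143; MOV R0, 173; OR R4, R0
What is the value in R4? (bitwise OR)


Register state trace:
  MOV R4, 143  → R4 = 143 (0b10001111)
  MOV R0, 173  → R0 = 173 (0b10101101)
  OR R4, R0   → R4 = 143 OR 173 = 175 (0b10101111)
Final: R4 = 175

175


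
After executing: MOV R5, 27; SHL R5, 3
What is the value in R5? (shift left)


Register state trace:
  MOV R5, 27  → R5 = 27
  SHL R5, 3  → R5 = 27 << 3 = 27 * 2^3 = 216
Final: R5 = 216

216


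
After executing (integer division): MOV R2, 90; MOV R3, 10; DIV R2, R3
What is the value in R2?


Register state trace:
  MOV R2, 90  → R2 = 90
  MOV R3, 10  → R3 = 10
  DIV R2, R3  → R2 = 90 // 10 = 9
Final: R2 = 9

9


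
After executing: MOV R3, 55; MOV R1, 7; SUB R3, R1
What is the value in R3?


Register state trace:
  MOV R3, 55  → R3 = 55
  MOV R1, 7  → R1 = 7
  SUB R3, R1  → R3 = 55 - 7 = 48
Final: R3 = 48

48


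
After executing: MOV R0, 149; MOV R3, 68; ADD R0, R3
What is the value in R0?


Register state trace:
  MOV R0, 149  → R0 = 149
  MOV R3, 68  → R3 = 68
  ADD R0, R3  → R0 = 149 + 68 = 217
Final: R0 = 217

217


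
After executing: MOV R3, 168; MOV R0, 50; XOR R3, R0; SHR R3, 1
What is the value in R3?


Register state trace:
  MOV R3, 168  → R3 = 168 (0b10101000)
  MOV R0, 50  → R0 = 50 (0b00110010)
  XOR R3, R0  → R3 = 168 XOR 50 = 154 (0b10011010)
  SHR R3, 1  → R3 = 154 >> 1 = 77
Final: R3 = 77

77


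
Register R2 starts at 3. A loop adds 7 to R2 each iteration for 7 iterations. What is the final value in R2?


Starting value: R2 = 3
  Iter 1: R2 = 3 + 7 = 10
  Iter 2: R2 = 10 + 7 = 17
  Iter 3: R2 = 17 + 7 = 24
  Iter 4: R2 = 24 + 7 = 31
  Iter 5: R2 = 31 + 7 = 38
  Iter 6: R2 = 38 + 7 = 45
  Iter 7: R2 = 45 + 7 = 52
Final: R2 = 52

52


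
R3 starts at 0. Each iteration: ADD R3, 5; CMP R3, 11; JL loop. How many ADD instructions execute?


Loop trace (R3 starts at 0, target 11, step 5):
  ADD #1: R3 = 0 + 5 = 5  → 5 < 11, loop
  ADD #2: R3 = 5 + 5 = 10  → 10 < 11, loop
  ADD #3: R3 = 10 + 5 = 15  → 15 >= 11, exit
Total ADD instructions: 3

3


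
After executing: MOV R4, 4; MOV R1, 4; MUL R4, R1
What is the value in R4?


Register state trace:
  MOV R4, 4  → R4 = 4
  MOV R1, 4  → R1 = 4
  MUL R4, R1  → R4 = 4 * 4 = 16
Final: R4 = 16

16


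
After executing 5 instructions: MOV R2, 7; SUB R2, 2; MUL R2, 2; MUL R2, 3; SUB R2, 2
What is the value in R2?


Register state trace:
  MOV R2, 7  → R2 = 7
  SUB R2, 2  → R2 = 7 - 2 = 5
  MUL R2, 2  → R2 = 5 * 2 = 10
  MUL R2, 3  → R2 = 10 * 3 = 30
  SUB R2, 2  → R2 = 30 - 2 = 28
Final: R2 = 28

28


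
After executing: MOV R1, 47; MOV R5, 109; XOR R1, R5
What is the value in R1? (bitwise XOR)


Register state trace:
  MOV R1, 47  → R1 = 47 (0b00101111)
  MOV R5, 109  → R5 = 109 (0b01101101)
  XOR R1, R5  → R1 = 47 XOR 109 = 66 (0b01000010)
Final: R1 = 66

66


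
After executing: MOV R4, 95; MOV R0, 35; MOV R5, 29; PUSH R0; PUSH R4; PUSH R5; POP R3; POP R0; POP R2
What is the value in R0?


Stack trace (top is rightmost):
  MOV R4, 95  → R4 = 95
  MOV R0, 35  → R0 = 35
  MOV R5, 29  → R5 = 29
  PUSH R0  → stack: [35]
  PUSH R4  → stack: [35, 95]
  PUSH R5  → stack: [35, 95, 29]
  POP R3  → R3 = 29, stack: [35, 95]
  POP R0  → R0 = 95, stack: [35]
  POP R2  → R2 = 35, stack: []
Final: R0 = 95

95


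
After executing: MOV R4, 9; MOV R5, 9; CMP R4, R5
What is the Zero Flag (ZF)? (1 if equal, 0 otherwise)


Register state trace:
  MOV R4, 9  → R4 = 9
  MOV R5, 9  → R5 = 9
  CMP R4, R5  → computes 9 - 9 = 0
  Result is zero, so values are equal
ZF = 1

1


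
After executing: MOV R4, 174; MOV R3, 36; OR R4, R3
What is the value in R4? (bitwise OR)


Register state trace:
  MOV R4, 174  → R4 = 174 (0b10101110)
  MOV R3, 36  → R3 = 36 (0b00100100)
  OR R4, R3   → R4 = 174 OR 36 = 174 (0b10101110)
Final: R4 = 174

174


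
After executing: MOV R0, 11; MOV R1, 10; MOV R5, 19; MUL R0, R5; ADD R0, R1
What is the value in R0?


Register state trace:
  MOV R0, 11  → R0 = 11
  MOV R1, 10  → R1 = 10
  MOV R5, 19  → R5 = 19
  MUL R0, R5  → R0 = 11 * 19 = 209
  ADD R0, R1  → R0 = 209 + 10 = 219
Final: R0 = 219

219


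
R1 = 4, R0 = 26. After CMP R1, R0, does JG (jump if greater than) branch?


Trace:
  R1 = 4, R0 = 26
  CMP R1, R0  → compares 4 vs 26
  JG checks: is 4 greater than 26?
  4 < 26, so condition is false
Branch taken: No

No


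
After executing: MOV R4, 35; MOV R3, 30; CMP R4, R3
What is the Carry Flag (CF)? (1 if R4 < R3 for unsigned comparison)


Register state trace:
  MOV R4, 35  → R4 = 35
  MOV R3, 30  → R3 = 30
  CMP R4, R3  → unsigned 35 - 30: no borrow
  35 >= 30, so CF = 0
CF = 0

0


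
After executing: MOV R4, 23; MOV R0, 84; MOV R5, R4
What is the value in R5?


Register state trace:
  MOV R4, 23  → R4 = 23
  MOV R0, 84  → R0 = 84
  MOV R5, R4  → R5 = 23
Final: R5 = 23

23


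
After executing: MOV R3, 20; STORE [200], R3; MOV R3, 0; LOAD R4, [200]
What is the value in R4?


Register and memory trace:
  MOV R3, 20  → R3 = 20
  STORE [200], R3  → mem[200] = 20
  MOV R3, 0  → R3 = 0
  LOAD R4, [200]  → R4 = mem[200] = 20
Final: R4 = 20

20


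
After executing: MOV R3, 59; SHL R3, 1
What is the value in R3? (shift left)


Register state trace:
  MOV R3, 59  → R3 = 59
  SHL R3, 1  → R3 = 59 << 1 = 59 * 2^1 = 118
Final: R3 = 118

118


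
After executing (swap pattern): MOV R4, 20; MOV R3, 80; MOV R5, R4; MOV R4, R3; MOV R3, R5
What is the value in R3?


Register state trace (swap pattern):
  MOV R4, 20  → R4 = 20
  MOV R3, 80  → R3 = 80
  MOV R5, R4  → R5 = 20  (save R4)
  MOV R4, R3  → R4 = 80  (R4 gets R3's value)
  MOV R3, R5  → R3 = 20  (R3 gets saved value)
Final: R3 = 20

20


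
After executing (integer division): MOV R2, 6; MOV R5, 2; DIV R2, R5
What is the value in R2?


Register state trace:
  MOV R2, 6  → R2 = 6
  MOV R5, 2  → R5 = 2
  DIV R2, R5  → R2 = 6 // 2 = 3
Final: R2 = 3

3


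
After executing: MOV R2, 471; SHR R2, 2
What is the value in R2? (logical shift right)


Register state trace:
  MOV R2, 471  → R2 = 471
  SHR R2, 2  → R2 = 471 >> 2 = 471 // 2^2 = 117
Final: R2 = 117

117


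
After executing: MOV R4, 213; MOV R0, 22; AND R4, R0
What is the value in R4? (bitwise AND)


Register state trace:
  MOV R4, 213  → R4 = 213 (0b11010101)
  MOV R0, 22  → R0 = 22 (0b00010110)
  AND R4, R0  → R4 = 213 AND 22 = 20 (0b00010100)
Final: R4 = 20

20


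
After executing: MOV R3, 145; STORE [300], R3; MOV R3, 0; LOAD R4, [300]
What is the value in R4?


Register and memory trace:
  MOV R3, 145  → R3 = 145
  STORE [300], R3  → mem[300] = 145
  MOV R3, 0  → R3 = 0
  LOAD R4, [300]  → R4 = mem[300] = 145
Final: R4 = 145

145


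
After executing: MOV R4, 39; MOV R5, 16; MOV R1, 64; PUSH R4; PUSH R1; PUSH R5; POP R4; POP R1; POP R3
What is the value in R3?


Stack trace (top is rightmost):
  MOV R4, 39  → R4 = 39
  MOV R5, 16  → R5 = 16
  MOV R1, 64  → R1 = 64
  PUSH R4  → stack: [39]
  PUSH R1  → stack: [39, 64]
  PUSH R5  → stack: [39, 64, 16]
  POP R4  → R4 = 16, stack: [39, 64]
  POP R1  → R1 = 64, stack: [39]
  POP R3  → R3 = 39, stack: []
Final: R3 = 39

39


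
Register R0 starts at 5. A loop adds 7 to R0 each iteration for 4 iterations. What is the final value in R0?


Starting value: R0 = 5
  Iter 1: R0 = 5 + 7 = 12
  Iter 2: R0 = 12 + 7 = 19
  Iter 3: R0 = 19 + 7 = 26
  Iter 4: R0 = 26 + 7 = 33
Final: R0 = 33

33


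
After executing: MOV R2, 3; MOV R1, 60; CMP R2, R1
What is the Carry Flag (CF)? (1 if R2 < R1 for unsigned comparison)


Register state trace:
  MOV R2, 3  → R2 = 3
  MOV R1, 60  → R1 = 60
  CMP R2, R1  → unsigned 3 - 60: borrow occurs
  3 < 60, so CF = 1
CF = 1

1


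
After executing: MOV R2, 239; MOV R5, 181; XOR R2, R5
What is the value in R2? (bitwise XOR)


Register state trace:
  MOV R2, 239  → R2 = 239 (0b11101111)
  MOV R5, 181  → R5 = 181 (0b10110101)
  XOR R2, R5  → R2 = 239 XOR 181 = 90 (0b01011010)
Final: R2 = 90

90


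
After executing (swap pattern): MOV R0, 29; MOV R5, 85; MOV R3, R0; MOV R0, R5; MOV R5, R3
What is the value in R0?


Register state trace (swap pattern):
  MOV R0, 29  → R0 = 29
  MOV R5, 85  → R5 = 85
  MOV R3, R0  → R3 = 29  (save R0)
  MOV R0, R5  → R0 = 85  (R0 gets R5's value)
  MOV R5, R3  → R5 = 29  (R5 gets saved value)
Final: R0 = 85

85


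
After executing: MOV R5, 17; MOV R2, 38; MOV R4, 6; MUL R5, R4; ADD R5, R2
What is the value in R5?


Register state trace:
  MOV R5, 17  → R5 = 17
  MOV R2, 38  → R2 = 38
  MOV R4, 6  → R4 = 6
  MUL R5, R4  → R5 = 17 * 6 = 102
  ADD R5, R2  → R5 = 102 + 38 = 140
Final: R5 = 140

140


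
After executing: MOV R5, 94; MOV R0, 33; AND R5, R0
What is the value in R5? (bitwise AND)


Register state trace:
  MOV R5, 94  → R5 = 94 (0b01011110)
  MOV R0, 33  → R0 = 33 (0b00100001)
  AND R5, R0  → R5 = 94 AND 33 = 0 (0b00000000)
Final: R5 = 0

0


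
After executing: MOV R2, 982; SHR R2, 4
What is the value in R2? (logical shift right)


Register state trace:
  MOV R2, 982  → R2 = 982
  SHR R2, 4  → R2 = 982 >> 4 = 982 // 2^4 = 61
Final: R2 = 61

61
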